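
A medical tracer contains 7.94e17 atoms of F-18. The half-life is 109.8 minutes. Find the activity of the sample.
A = λN = 5.012e15 decays/minute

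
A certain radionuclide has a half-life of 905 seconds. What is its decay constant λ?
λ = ln(2)/t½ = 7.659e-4 second⁻¹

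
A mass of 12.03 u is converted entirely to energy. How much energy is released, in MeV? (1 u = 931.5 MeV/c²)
E = mc² = 11210 MeV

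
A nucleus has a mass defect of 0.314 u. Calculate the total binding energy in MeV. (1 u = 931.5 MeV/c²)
B.E. = Δm × 931.5 = 292.5 MeV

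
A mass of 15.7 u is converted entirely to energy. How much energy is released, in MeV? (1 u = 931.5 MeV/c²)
E = mc² = 14620 MeV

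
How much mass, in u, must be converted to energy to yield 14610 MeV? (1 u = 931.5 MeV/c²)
m = E/c² = 15.68 u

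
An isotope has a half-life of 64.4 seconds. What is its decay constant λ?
λ = ln(2)/t½ = 0.01076 second⁻¹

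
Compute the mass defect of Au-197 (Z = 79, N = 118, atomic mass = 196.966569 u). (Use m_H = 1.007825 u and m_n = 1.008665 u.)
Δm = Z·m_H + N·m_n − M = 1.674 u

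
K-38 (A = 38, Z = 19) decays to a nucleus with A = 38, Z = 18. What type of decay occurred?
ΔA = 0, ΔZ = -1 ⇒ beta-plus decay (β⁺) or electron capture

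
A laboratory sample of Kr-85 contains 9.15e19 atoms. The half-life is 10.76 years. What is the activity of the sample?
A = λN = 5.894e18 decays/year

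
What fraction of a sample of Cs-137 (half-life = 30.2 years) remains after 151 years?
N/N₀ = (1/2)^(t/t½) = 0.03125 = 3.12%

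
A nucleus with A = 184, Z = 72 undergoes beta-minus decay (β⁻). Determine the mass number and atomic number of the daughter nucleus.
Daughter: A = 184, Z = 73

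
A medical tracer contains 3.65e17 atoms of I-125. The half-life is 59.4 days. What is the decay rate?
A = λN = 4.259e15 decays/day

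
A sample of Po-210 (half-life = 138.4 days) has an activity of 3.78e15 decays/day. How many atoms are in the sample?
N = A/λ = 7.547e17 atoms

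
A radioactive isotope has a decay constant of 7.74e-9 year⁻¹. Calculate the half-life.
t½ = ln(2)/λ = 8.955e7 years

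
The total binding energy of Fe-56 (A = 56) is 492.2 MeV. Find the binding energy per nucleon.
B.E./A = 492.2/56 = 8.789 MeV/nucleon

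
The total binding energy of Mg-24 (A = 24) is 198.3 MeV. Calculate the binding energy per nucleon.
B.E./A = 198.3/24 = 8.263 MeV/nucleon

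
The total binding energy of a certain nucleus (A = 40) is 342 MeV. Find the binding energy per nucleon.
B.E./A = 342/40 = 8.55 MeV/nucleon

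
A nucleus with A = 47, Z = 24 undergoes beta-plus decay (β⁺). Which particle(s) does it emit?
β⁺: positron (e⁺) + neutrino (νₑ)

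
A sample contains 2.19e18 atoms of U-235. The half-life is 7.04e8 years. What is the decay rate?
A = λN = 2.156e9 decays/year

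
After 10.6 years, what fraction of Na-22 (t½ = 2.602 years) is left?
N/N₀ = (1/2)^(t/t½) = 0.05938 = 5.94%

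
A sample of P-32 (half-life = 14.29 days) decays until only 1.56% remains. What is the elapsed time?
t = t½ × log₂(N₀/N) = 85.77 days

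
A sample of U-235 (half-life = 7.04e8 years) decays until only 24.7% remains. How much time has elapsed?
t = t½ × log₂(N₀/N) = 1.42e9 years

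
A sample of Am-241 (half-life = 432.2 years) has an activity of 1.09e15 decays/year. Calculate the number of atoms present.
N = A/λ = 6.797e17 atoms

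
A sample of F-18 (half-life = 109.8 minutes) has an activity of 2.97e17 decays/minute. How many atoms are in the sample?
N = A/λ = 4.705e19 atoms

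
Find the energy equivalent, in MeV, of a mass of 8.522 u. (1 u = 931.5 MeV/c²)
E = mc² = 7938 MeV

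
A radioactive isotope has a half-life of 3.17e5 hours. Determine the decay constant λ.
λ = ln(2)/t½ = 2.187e-6 hour⁻¹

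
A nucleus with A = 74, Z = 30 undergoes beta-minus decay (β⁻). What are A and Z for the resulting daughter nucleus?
Daughter: A = 74, Z = 31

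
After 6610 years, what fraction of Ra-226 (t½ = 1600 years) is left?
N/N₀ = (1/2)^(t/t½) = 0.05707 = 5.71%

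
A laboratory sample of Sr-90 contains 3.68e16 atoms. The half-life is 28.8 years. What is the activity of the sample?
A = λN = 8.857e14 decays/year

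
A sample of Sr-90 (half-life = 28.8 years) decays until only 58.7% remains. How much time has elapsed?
t = t½ × log₂(N₀/N) = 22.13 years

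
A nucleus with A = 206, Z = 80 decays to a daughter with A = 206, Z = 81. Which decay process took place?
ΔA = 0, ΔZ = +1 ⇒ beta-minus decay (β⁻)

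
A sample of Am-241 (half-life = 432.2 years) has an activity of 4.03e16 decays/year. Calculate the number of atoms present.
N = A/λ = 2.513e19 atoms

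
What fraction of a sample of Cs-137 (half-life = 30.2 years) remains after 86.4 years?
N/N₀ = (1/2)^(t/t½) = 0.1376 = 13.8%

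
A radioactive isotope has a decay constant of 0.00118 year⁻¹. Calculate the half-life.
t½ = ln(2)/λ = 587.4 years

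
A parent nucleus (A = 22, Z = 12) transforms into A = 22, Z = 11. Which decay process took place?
ΔA = 0, ΔZ = -1 ⇒ beta-plus decay (β⁺) or electron capture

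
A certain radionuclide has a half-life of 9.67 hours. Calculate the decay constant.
λ = ln(2)/t½ = 0.07168 hour⁻¹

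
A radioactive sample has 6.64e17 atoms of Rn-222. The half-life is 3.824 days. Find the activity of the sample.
A = λN = 1.204e17 decays/day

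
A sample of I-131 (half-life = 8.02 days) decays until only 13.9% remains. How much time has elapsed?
t = t½ × log₂(N₀/N) = 22.83 days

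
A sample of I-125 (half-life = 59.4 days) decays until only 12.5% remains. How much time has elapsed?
t = t½ × log₂(N₀/N) = 178.2 days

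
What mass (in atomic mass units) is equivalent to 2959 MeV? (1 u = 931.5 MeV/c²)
m = E/c² = 3.177 u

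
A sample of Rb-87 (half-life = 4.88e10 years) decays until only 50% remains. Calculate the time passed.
t = t½ × log₂(N₀/N) = 4.88e10 years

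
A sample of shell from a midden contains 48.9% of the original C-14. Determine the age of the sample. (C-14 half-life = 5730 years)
Age = t½ × log₂(1/ratio) = 5914 years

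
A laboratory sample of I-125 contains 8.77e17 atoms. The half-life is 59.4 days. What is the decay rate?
A = λN = 1.023e16 decays/day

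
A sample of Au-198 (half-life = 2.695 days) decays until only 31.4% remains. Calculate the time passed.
t = t½ × log₂(N₀/N) = 4.504 days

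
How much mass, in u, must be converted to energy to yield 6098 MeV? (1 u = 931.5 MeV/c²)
m = E/c² = 6.546 u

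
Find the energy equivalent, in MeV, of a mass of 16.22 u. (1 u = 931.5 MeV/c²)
E = mc² = 15110 MeV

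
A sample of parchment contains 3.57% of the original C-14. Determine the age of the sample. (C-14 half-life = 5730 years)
Age = t½ × log₂(1/ratio) = 27550 years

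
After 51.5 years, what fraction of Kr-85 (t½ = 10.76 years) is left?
N/N₀ = (1/2)^(t/t½) = 0.03624 = 3.62%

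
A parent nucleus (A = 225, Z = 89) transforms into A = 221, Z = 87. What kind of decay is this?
ΔA = -4, ΔZ = -2 ⇒ alpha decay (α)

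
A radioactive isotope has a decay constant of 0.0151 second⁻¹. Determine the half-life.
t½ = ln(2)/λ = 45.9 seconds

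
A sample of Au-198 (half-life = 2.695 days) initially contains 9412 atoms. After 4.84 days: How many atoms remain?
N = N₀(1/2)^(t/t½) = 2711 atoms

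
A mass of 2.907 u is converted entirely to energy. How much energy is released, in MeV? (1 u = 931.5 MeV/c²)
E = mc² = 2708 MeV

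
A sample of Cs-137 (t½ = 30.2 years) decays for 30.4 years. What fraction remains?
N/N₀ = (1/2)^(t/t½) = 0.4977 = 49.8%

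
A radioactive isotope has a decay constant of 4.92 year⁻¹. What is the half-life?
t½ = ln(2)/λ = 0.1409 years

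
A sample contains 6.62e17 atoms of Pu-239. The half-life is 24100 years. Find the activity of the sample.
A = λN = 1.904e13 decays/year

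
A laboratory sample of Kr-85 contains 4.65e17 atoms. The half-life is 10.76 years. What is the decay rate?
A = λN = 2.995e16 decays/year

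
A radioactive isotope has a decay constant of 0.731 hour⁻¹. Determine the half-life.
t½ = ln(2)/λ = 0.9482 hours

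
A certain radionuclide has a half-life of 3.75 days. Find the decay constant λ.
λ = ln(2)/t½ = 0.1848 day⁻¹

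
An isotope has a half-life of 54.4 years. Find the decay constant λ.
λ = ln(2)/t½ = 0.01274 year⁻¹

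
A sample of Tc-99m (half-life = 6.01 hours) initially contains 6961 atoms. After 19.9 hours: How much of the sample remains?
N = N₀(1/2)^(t/t½) = 701.3 atoms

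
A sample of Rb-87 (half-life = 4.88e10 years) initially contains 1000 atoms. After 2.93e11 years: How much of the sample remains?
N = N₀(1/2)^(t/t½) = 15.58 atoms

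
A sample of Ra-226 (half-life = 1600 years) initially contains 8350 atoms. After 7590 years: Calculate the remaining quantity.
N = N₀(1/2)^(t/t½) = 311.7 atoms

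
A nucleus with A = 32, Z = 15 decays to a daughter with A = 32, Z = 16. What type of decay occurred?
ΔA = 0, ΔZ = +1 ⇒ beta-minus decay (β⁻)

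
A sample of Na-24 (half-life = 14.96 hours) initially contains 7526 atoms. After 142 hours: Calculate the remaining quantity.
N = N₀(1/2)^(t/t½) = 10.45 atoms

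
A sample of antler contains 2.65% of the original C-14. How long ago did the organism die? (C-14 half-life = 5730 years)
Age = t½ × log₂(1/ratio) = 30010 years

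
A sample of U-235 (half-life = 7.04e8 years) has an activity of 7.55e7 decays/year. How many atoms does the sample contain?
N = A/λ = 7.668e16 atoms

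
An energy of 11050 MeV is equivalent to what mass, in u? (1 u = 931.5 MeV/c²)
m = E/c² = 11.86 u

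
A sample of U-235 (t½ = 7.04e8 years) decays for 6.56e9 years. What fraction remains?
N/N₀ = (1/2)^(t/t½) = 0.001567 = 0.157%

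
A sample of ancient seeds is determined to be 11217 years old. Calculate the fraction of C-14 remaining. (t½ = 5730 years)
N/N₀ = (1/2)^(t/t½) = 0.2575 = 25.7%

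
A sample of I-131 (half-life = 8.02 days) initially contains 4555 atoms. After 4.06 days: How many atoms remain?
N = N₀(1/2)^(t/t½) = 3207 atoms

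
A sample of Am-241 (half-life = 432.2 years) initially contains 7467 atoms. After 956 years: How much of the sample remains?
N = N₀(1/2)^(t/t½) = 1612 atoms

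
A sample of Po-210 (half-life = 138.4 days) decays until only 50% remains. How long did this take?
t = t½ × log₂(N₀/N) = 138.4 days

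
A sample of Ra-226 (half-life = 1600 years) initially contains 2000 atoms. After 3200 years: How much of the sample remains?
N = N₀(1/2)^(t/t½) = 500 atoms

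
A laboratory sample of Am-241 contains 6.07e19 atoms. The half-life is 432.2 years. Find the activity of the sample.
A = λN = 9.735e16 decays/year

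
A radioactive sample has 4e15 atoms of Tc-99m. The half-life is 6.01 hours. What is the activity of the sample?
A = λN = 4.613e14 decays/hour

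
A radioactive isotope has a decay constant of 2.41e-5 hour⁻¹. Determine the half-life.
t½ = ln(2)/λ = 28760 hours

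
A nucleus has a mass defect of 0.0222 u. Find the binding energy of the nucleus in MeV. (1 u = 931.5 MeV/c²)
B.E. = Δm × 931.5 = 20.68 MeV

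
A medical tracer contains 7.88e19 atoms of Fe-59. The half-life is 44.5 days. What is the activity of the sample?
A = λN = 1.227e18 decays/day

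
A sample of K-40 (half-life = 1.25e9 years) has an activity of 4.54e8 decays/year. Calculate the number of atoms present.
N = A/λ = 8.187e17 atoms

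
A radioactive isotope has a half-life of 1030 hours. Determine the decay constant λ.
λ = ln(2)/t½ = 6.73e-4 hour⁻¹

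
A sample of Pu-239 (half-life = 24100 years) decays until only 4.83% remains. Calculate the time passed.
t = t½ × log₂(N₀/N) = 1.054e5 years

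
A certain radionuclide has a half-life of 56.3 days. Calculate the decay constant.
λ = ln(2)/t½ = 0.01231 day⁻¹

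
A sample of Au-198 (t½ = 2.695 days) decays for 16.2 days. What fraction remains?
N/N₀ = (1/2)^(t/t½) = 0.0155 = 1.55%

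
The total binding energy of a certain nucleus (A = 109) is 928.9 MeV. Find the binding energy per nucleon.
B.E./A = 928.9/109 = 8.522 MeV/nucleon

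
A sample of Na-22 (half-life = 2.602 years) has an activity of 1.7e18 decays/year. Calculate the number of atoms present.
N = A/λ = 6.382e18 atoms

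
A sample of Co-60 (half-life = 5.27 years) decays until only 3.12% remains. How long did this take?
t = t½ × log₂(N₀/N) = 26.36 years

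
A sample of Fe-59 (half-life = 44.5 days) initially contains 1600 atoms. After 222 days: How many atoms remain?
N = N₀(1/2)^(t/t½) = 50.39 atoms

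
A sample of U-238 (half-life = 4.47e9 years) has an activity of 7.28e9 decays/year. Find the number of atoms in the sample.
N = A/λ = 4.695e19 atoms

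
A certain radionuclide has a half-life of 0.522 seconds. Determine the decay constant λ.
λ = ln(2)/t½ = 1.328 second⁻¹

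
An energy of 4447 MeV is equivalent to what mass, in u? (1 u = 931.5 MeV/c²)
m = E/c² = 4.774 u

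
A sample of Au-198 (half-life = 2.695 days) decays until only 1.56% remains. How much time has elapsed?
t = t½ × log₂(N₀/N) = 16.18 days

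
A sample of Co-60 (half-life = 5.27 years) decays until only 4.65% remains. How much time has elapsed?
t = t½ × log₂(N₀/N) = 23.33 years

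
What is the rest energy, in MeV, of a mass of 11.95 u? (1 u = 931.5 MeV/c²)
E = mc² = 11130 MeV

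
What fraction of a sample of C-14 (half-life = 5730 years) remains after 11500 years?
N/N₀ = (1/2)^(t/t½) = 0.2488 = 24.9%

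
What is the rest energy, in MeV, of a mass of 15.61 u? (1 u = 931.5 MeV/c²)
E = mc² = 14540 MeV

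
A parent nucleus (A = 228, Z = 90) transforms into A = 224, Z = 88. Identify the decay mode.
ΔA = -4, ΔZ = -2 ⇒ alpha decay (α)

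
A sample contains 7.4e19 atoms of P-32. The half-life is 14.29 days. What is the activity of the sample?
A = λN = 3.589e18 decays/day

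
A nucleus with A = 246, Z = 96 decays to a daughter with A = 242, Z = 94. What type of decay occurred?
ΔA = -4, ΔZ = -2 ⇒ alpha decay (α)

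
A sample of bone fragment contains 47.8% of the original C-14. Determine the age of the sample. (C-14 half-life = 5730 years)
Age = t½ × log₂(1/ratio) = 6102 years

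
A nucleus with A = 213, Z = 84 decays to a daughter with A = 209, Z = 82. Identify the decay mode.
ΔA = -4, ΔZ = -2 ⇒ alpha decay (α)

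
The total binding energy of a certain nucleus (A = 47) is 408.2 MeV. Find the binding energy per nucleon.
B.E./A = 408.2/47 = 8.685 MeV/nucleon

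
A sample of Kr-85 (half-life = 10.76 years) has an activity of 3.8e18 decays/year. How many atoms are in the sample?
N = A/λ = 5.899e19 atoms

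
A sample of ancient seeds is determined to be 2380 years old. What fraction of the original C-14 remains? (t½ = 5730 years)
N/N₀ = (1/2)^(t/t½) = 0.7498 = 75%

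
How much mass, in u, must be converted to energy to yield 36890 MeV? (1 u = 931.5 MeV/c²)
m = E/c² = 39.6 u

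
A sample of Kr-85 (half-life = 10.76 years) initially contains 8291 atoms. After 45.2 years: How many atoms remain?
N = N₀(1/2)^(t/t½) = 450.9 atoms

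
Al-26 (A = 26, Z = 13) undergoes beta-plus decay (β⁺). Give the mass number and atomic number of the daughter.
Daughter: A = 26, Z = 12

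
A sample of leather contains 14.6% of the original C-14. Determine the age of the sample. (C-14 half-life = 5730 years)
Age = t½ × log₂(1/ratio) = 15910 years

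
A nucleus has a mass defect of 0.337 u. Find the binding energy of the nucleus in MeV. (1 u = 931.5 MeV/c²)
B.E. = Δm × 931.5 = 313.9 MeV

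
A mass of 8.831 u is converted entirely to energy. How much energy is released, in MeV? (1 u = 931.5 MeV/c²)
E = mc² = 8226 MeV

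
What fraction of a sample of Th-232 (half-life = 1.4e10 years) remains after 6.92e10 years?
N/N₀ = (1/2)^(t/t½) = 0.03251 = 3.25%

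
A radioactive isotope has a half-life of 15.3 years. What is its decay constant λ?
λ = ln(2)/t½ = 0.0453 year⁻¹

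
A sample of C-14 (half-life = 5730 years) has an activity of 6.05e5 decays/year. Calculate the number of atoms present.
N = A/λ = 5.001e9 atoms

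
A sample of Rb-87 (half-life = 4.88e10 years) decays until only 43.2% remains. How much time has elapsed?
t = t½ × log₂(N₀/N) = 5.909e10 years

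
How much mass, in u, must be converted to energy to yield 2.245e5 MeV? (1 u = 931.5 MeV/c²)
m = E/c² = 241 u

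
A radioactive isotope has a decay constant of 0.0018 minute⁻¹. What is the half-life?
t½ = ln(2)/λ = 385.1 minutes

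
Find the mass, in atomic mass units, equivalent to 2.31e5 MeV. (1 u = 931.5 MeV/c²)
m = E/c² = 248 u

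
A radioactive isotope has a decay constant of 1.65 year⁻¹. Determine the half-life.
t½ = ln(2)/λ = 0.4201 years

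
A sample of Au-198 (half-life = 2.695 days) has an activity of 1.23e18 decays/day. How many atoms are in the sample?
N = A/λ = 4.782e18 atoms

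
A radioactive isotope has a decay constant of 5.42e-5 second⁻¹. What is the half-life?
t½ = ln(2)/λ = 12790 seconds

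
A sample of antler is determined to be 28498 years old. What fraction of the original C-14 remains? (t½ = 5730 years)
N/N₀ = (1/2)^(t/t½) = 0.03183 = 3.18%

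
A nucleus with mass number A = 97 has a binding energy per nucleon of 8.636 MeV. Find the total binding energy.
B.E. = 8.636 × 97 = 837.7 MeV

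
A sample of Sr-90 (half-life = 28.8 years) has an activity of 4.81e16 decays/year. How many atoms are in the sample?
N = A/λ = 1.999e18 atoms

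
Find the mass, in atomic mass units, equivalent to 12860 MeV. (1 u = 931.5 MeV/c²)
m = E/c² = 13.81 u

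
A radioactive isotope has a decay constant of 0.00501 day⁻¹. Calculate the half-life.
t½ = ln(2)/λ = 138.4 days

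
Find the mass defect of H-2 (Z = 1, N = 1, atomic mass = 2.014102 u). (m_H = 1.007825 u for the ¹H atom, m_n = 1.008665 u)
Δm = Z·m_H + N·m_n − M = 0.002388 u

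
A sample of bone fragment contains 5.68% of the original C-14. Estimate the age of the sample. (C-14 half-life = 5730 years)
Age = t½ × log₂(1/ratio) = 23710 years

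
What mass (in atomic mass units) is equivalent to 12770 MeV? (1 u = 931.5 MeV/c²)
m = E/c² = 13.71 u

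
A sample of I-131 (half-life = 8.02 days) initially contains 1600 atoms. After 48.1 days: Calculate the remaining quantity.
N = N₀(1/2)^(t/t½) = 25.04 atoms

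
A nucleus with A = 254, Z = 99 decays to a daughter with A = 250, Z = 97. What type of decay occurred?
ΔA = -4, ΔZ = -2 ⇒ alpha decay (α)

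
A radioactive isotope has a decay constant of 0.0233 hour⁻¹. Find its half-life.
t½ = ln(2)/λ = 29.75 hours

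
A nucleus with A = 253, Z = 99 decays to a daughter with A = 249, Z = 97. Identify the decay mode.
ΔA = -4, ΔZ = -2 ⇒ alpha decay (α)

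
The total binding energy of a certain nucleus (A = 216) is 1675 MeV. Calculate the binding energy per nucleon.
B.E./A = 1675/216 = 7.755 MeV/nucleon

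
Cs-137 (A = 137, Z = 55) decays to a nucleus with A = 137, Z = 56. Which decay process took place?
ΔA = 0, ΔZ = +1 ⇒ beta-minus decay (β⁻)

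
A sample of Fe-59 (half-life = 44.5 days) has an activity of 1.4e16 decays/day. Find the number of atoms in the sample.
N = A/λ = 8.988e17 atoms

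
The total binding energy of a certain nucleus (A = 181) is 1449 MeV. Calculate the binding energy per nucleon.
B.E./A = 1449/181 = 8.006 MeV/nucleon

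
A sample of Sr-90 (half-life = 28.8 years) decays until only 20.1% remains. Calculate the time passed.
t = t½ × log₂(N₀/N) = 66.66 years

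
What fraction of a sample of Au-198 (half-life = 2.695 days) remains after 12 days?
N/N₀ = (1/2)^(t/t½) = 0.04567 = 4.57%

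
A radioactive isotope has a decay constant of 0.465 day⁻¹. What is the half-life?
t½ = ln(2)/λ = 1.491 days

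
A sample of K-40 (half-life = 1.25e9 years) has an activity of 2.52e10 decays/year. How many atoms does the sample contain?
N = A/λ = 4.544e19 atoms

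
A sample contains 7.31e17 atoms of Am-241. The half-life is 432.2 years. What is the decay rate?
A = λN = 1.172e15 decays/year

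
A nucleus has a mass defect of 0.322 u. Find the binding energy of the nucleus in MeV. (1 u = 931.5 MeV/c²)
B.E. = Δm × 931.5 = 299.9 MeV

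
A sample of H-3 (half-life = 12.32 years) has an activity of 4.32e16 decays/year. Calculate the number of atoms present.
N = A/λ = 7.678e17 atoms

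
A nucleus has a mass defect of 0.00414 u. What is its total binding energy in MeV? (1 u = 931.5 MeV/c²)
B.E. = Δm × 931.5 = 3.856 MeV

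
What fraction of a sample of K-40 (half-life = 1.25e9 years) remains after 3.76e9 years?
N/N₀ = (1/2)^(t/t½) = 0.1243 = 12.4%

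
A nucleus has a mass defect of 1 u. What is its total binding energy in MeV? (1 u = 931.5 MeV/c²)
B.E. = Δm × 931.5 = 931.5 MeV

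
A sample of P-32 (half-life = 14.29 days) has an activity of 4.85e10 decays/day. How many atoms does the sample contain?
N = A/λ = 9.999e11 atoms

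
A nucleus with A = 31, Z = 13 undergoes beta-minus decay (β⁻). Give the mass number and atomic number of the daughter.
Daughter: A = 31, Z = 14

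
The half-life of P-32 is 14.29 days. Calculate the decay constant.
λ = ln(2)/t½ = 0.04851 day⁻¹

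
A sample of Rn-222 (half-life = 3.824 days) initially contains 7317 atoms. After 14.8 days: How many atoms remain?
N = N₀(1/2)^(t/t½) = 500.3 atoms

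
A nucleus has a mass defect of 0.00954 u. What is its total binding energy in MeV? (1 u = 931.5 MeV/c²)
B.E. = Δm × 931.5 = 8.887 MeV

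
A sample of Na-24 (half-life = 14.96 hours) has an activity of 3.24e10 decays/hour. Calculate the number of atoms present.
N = A/λ = 6.993e11 atoms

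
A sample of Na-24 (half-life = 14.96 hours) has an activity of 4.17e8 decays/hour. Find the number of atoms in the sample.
N = A/λ = 9e9 atoms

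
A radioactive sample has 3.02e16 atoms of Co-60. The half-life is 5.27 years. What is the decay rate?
A = λN = 3.972e15 decays/year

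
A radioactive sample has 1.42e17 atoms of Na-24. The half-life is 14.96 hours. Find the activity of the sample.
A = λN = 6.579e15 decays/hour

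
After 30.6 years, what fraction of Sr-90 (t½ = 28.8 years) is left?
N/N₀ = (1/2)^(t/t½) = 0.4788 = 47.9%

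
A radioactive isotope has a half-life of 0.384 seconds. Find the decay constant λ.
λ = ln(2)/t½ = 1.805 second⁻¹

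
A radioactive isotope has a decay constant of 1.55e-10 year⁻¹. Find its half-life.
t½ = ln(2)/λ = 4.472e9 years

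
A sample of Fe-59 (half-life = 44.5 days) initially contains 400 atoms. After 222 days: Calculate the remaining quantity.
N = N₀(1/2)^(t/t½) = 12.6 atoms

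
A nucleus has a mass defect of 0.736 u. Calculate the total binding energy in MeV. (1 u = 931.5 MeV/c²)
B.E. = Δm × 931.5 = 685.6 MeV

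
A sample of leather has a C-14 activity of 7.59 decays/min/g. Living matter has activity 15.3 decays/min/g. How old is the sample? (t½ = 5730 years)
Age = t½ × log₂(A₀/A) = 5795 years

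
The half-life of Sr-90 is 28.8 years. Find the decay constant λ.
λ = ln(2)/t½ = 0.02407 year⁻¹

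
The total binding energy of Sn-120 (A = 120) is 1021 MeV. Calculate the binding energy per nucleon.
B.E./A = 1021/120 = 8.508 MeV/nucleon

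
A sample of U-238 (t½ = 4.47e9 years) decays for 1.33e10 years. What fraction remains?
N/N₀ = (1/2)^(t/t½) = 0.1272 = 12.7%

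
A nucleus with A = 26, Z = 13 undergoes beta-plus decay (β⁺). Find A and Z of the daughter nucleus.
Daughter: A = 26, Z = 12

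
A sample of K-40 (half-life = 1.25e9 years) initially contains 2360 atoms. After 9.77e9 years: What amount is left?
N = N₀(1/2)^(t/t½) = 10.47 atoms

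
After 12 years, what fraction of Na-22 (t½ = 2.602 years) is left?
N/N₀ = (1/2)^(t/t½) = 0.0409 = 4.09%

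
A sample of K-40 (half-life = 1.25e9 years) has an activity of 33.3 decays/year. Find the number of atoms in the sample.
N = A/λ = 6.005e10 atoms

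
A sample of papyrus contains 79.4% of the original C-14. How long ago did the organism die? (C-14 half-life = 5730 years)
Age = t½ × log₂(1/ratio) = 1907 years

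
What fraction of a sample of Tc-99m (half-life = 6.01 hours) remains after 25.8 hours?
N/N₀ = (1/2)^(t/t½) = 0.05102 = 5.1%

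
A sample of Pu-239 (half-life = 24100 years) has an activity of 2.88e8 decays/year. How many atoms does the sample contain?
N = A/λ = 1.001e13 atoms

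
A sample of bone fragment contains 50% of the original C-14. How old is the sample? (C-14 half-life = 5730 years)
Age = t½ × log₂(1/ratio) = 5730 years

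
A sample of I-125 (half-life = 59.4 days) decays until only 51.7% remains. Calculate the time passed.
t = t½ × log₂(N₀/N) = 56.53 days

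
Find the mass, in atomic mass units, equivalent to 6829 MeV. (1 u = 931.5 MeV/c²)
m = E/c² = 7.331 u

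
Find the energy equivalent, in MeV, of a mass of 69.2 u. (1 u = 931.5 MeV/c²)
E = mc² = 64460 MeV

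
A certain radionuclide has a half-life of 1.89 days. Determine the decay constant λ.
λ = ln(2)/t½ = 0.3667 day⁻¹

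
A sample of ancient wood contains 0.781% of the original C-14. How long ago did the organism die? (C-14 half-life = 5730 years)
Age = t½ × log₂(1/ratio) = 40110 years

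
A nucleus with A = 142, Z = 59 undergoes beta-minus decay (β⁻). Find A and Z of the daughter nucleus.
Daughter: A = 142, Z = 60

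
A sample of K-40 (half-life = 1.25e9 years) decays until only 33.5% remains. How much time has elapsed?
t = t½ × log₂(N₀/N) = 1.972e9 years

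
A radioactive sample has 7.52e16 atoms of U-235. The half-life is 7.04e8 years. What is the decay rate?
A = λN = 7.404e7 decays/year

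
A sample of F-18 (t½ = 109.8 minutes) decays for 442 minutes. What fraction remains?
N/N₀ = (1/2)^(t/t½) = 0.0614 = 6.14%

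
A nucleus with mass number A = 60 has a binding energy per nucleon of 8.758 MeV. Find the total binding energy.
B.E. = 8.758 × 60 = 525.5 MeV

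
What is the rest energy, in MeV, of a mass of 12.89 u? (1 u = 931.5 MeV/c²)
E = mc² = 12010 MeV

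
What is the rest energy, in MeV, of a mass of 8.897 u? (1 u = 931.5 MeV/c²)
E = mc² = 8288 MeV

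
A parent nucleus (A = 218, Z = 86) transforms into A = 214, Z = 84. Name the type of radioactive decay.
ΔA = -4, ΔZ = -2 ⇒ alpha decay (α)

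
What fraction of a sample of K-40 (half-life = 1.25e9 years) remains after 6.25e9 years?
N/N₀ = (1/2)^(t/t½) = 0.03125 = 3.12%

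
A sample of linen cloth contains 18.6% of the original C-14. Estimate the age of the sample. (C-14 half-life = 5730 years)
Age = t½ × log₂(1/ratio) = 13900 years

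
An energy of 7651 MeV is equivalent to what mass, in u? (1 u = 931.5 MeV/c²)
m = E/c² = 8.214 u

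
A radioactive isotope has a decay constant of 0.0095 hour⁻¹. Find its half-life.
t½ = ln(2)/λ = 72.96 hours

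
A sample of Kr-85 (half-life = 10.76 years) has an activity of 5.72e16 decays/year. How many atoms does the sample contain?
N = A/λ = 8.879e17 atoms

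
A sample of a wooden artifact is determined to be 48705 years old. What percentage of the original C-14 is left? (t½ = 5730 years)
N/N₀ = (1/2)^(t/t½) = 0.002762 = 0.276%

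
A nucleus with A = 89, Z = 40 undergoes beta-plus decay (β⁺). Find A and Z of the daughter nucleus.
Daughter: A = 89, Z = 39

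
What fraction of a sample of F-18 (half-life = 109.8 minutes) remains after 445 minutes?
N/N₀ = (1/2)^(t/t½) = 0.06025 = 6.03%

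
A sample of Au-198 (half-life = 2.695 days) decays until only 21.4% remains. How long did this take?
t = t½ × log₂(N₀/N) = 5.995 days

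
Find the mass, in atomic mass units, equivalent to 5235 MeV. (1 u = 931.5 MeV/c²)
m = E/c² = 5.62 u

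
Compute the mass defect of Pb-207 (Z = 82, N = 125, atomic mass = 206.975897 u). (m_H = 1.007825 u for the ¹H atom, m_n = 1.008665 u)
Δm = Z·m_H + N·m_n − M = 1.749 u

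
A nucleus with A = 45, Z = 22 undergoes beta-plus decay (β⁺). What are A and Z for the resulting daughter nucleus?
Daughter: A = 45, Z = 21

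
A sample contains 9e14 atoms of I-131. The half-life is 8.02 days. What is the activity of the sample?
A = λN = 7.778e13 decays/day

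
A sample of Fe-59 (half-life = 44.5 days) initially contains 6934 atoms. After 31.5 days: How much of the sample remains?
N = N₀(1/2)^(t/t½) = 4245 atoms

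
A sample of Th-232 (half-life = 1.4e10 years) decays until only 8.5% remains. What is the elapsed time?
t = t½ × log₂(N₀/N) = 4.979e10 years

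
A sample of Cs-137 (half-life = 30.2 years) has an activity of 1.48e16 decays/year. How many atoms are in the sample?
N = A/λ = 6.448e17 atoms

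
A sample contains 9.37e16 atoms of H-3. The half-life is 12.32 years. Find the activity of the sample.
A = λN = 5.272e15 decays/year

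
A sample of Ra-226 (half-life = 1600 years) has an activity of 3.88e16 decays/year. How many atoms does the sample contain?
N = A/λ = 8.956e19 atoms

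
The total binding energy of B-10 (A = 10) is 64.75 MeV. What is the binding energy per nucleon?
B.E./A = 64.75/10 = 6.475 MeV/nucleon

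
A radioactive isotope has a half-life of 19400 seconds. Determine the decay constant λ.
λ = ln(2)/t½ = 3.573e-5 second⁻¹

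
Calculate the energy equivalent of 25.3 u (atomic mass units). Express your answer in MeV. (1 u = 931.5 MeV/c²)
E = mc² = 23570 MeV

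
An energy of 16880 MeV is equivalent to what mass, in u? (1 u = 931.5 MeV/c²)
m = E/c² = 18.12 u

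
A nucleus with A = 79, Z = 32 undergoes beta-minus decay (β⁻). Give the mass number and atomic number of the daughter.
Daughter: A = 79, Z = 33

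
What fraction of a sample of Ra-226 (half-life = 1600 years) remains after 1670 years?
N/N₀ = (1/2)^(t/t½) = 0.4851 = 48.5%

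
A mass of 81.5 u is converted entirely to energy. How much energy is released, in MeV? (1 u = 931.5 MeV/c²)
E = mc² = 75920 MeV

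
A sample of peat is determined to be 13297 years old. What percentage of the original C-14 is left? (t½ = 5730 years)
N/N₀ = (1/2)^(t/t½) = 0.2002 = 20%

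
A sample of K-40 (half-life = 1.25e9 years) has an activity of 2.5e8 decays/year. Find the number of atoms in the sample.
N = A/λ = 4.508e17 atoms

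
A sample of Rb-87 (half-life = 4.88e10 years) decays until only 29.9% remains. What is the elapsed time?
t = t½ × log₂(N₀/N) = 8.5e10 years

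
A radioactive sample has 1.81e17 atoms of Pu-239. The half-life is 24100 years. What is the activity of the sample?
A = λN = 5.206e12 decays/year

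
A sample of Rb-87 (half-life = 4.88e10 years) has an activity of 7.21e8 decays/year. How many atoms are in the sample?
N = A/λ = 5.076e19 atoms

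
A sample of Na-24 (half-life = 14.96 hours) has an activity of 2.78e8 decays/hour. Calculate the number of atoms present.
N = A/λ = 6e9 atoms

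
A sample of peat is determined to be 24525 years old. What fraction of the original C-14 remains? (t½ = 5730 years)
N/N₀ = (1/2)^(t/t½) = 0.05147 = 5.15%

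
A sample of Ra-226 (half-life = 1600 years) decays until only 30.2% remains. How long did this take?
t = t½ × log₂(N₀/N) = 2764 years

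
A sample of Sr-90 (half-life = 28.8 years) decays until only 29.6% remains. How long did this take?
t = t½ × log₂(N₀/N) = 50.58 years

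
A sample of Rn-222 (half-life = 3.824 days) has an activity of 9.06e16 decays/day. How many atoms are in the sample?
N = A/λ = 4.998e17 atoms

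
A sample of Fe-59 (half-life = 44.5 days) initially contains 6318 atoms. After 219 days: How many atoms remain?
N = N₀(1/2)^(t/t½) = 208.5 atoms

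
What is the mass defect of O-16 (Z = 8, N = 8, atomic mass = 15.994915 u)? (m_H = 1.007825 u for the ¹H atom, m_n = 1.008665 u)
Δm = Z·m_H + N·m_n − M = 0.137 u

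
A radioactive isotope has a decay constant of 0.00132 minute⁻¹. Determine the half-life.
t½ = ln(2)/λ = 525.1 minutes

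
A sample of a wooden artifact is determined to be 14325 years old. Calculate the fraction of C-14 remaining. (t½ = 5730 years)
N/N₀ = (1/2)^(t/t½) = 0.1768 = 17.7%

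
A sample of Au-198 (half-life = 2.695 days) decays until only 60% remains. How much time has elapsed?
t = t½ × log₂(N₀/N) = 1.986 days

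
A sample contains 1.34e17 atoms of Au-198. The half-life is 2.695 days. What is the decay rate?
A = λN = 3.446e16 decays/day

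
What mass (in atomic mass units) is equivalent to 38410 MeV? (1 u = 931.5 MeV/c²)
m = E/c² = 41.23 u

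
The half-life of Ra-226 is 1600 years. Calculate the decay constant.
λ = ln(2)/t½ = 4.332e-4 year⁻¹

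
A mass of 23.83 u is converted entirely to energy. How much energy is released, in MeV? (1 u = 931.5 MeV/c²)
E = mc² = 22200 MeV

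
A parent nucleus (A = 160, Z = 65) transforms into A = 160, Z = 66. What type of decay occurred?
ΔA = 0, ΔZ = +1 ⇒ beta-minus decay (β⁻)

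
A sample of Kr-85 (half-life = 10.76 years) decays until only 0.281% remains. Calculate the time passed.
t = t½ × log₂(N₀/N) = 91.19 years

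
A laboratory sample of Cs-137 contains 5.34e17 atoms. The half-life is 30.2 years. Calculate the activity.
A = λN = 1.226e16 decays/year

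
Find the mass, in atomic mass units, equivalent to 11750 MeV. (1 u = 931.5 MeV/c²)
m = E/c² = 12.61 u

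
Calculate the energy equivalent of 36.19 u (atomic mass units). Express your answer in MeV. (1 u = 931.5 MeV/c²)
E = mc² = 33710 MeV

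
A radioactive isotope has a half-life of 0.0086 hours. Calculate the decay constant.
λ = ln(2)/t½ = 80.6 hour⁻¹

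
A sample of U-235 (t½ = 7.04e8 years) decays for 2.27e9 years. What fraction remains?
N/N₀ = (1/2)^(t/t½) = 0.107 = 10.7%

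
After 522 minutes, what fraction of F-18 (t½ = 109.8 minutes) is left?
N/N₀ = (1/2)^(t/t½) = 0.03706 = 3.71%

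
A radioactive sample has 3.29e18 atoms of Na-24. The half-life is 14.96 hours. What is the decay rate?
A = λN = 1.524e17 decays/hour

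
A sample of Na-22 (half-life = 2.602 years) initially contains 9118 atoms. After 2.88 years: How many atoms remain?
N = N₀(1/2)^(t/t½) = 4234 atoms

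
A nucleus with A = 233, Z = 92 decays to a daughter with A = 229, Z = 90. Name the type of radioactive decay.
ΔA = -4, ΔZ = -2 ⇒ alpha decay (α)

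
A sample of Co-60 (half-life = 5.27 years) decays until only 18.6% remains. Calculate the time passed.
t = t½ × log₂(N₀/N) = 12.79 years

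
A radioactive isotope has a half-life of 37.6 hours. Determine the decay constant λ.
λ = ln(2)/t½ = 0.01843 hour⁻¹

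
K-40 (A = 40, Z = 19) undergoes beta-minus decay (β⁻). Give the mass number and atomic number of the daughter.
Daughter: A = 40, Z = 20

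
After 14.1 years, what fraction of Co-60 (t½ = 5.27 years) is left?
N/N₀ = (1/2)^(t/t½) = 0.1565 = 15.7%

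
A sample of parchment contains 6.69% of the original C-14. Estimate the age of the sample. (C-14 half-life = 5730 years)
Age = t½ × log₂(1/ratio) = 22360 years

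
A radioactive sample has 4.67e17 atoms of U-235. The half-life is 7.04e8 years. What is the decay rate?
A = λN = 4.598e8 decays/year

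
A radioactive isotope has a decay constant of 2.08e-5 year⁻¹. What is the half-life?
t½ = ln(2)/λ = 33320 years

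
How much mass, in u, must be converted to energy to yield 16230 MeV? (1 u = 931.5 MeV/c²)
m = E/c² = 17.42 u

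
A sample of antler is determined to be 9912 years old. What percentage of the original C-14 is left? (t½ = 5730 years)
N/N₀ = (1/2)^(t/t½) = 0.3015 = 30.1%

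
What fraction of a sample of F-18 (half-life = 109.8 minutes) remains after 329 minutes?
N/N₀ = (1/2)^(t/t½) = 0.1253 = 12.5%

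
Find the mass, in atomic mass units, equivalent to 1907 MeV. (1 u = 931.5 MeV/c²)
m = E/c² = 2.047 u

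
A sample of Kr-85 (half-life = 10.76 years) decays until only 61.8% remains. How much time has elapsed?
t = t½ × log₂(N₀/N) = 7.471 years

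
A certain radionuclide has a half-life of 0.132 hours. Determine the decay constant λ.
λ = ln(2)/t½ = 5.251 hour⁻¹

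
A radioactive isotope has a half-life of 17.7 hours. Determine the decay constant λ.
λ = ln(2)/t½ = 0.03916 hour⁻¹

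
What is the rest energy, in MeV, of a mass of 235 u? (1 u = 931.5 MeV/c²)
E = mc² = 2.189e5 MeV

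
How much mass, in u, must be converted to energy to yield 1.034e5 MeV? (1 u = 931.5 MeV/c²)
m = E/c² = 111 u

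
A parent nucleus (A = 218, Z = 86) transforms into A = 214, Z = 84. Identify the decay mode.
ΔA = -4, ΔZ = -2 ⇒ alpha decay (α)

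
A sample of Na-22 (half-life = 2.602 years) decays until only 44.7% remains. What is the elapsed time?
t = t½ × log₂(N₀/N) = 3.023 years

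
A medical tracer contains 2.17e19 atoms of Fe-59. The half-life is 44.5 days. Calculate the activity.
A = λN = 3.38e17 decays/day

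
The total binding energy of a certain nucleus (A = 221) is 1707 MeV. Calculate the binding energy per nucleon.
B.E./A = 1707/221 = 7.724 MeV/nucleon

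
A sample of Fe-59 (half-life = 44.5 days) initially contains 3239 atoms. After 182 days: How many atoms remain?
N = N₀(1/2)^(t/t½) = 190.2 atoms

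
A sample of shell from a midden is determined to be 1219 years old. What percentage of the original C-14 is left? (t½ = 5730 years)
N/N₀ = (1/2)^(t/t½) = 0.8629 = 86.3%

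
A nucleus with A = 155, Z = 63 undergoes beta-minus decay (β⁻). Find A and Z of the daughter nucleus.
Daughter: A = 155, Z = 64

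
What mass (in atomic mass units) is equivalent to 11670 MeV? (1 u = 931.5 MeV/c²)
m = E/c² = 12.53 u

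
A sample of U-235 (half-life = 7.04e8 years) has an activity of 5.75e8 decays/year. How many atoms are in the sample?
N = A/λ = 5.84e17 atoms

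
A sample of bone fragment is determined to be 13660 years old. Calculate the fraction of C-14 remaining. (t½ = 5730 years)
N/N₀ = (1/2)^(t/t½) = 0.1916 = 19.2%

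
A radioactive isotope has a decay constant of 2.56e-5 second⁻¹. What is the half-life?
t½ = ln(2)/λ = 27080 seconds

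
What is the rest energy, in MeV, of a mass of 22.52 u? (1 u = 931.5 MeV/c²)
E = mc² = 20980 MeV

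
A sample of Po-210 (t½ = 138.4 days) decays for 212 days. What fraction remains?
N/N₀ = (1/2)^(t/t½) = 0.3458 = 34.6%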